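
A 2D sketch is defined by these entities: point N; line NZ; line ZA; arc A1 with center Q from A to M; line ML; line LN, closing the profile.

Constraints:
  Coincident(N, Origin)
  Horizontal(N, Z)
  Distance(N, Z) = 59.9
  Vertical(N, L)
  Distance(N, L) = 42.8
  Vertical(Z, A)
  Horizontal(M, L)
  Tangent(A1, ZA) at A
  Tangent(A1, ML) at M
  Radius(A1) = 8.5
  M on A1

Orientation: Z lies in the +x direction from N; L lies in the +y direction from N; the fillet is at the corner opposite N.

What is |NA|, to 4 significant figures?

69.03

The virtual corner opposite N is at (59.90, 42.80). Tangency of A1 to ZA means the radius QA is perpendicular to ZA and A1 meets ML tangentially, so QM is at right angles to ML, with radius 8.5, so the center Q sits 8.5 in from both sides at Q = (51.40, 34.30). That places the tangent points at A = (59.90, 34.30) on ZA and M = (51.40, 42.80) on ML. Then |NA| = |A − N| = 69.03.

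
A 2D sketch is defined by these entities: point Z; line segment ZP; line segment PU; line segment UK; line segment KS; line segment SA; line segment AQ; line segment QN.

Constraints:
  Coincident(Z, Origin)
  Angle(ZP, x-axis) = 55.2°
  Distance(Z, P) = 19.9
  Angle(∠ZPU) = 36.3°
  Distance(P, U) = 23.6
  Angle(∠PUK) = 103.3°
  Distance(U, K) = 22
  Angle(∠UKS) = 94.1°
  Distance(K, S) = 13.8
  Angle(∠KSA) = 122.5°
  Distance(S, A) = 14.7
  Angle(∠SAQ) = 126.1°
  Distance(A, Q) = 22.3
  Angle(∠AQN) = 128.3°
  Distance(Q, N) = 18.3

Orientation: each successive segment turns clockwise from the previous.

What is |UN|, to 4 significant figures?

16.71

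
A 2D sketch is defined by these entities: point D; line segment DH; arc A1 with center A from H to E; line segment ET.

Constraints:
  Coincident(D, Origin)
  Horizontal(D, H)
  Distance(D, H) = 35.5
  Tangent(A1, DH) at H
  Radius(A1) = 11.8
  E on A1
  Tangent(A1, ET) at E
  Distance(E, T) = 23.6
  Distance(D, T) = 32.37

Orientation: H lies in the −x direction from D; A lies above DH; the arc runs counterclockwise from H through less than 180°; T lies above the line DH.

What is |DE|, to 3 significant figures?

25.7

Checks: ∠(AH, HD) = 90.00° ✓; |AE| = 11.80 ✓; ∠(AE, ET) = 90.00° ✓; |ET| = 23.60 ✓; |DT| = 32.37 ✓.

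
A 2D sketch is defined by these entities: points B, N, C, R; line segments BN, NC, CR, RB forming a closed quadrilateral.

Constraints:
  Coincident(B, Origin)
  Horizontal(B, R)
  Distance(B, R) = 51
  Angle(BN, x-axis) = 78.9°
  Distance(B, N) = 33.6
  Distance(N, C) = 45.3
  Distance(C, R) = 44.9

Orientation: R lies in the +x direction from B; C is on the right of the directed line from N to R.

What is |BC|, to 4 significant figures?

14.58

Checks: B = (0.00, 0.00) ✓; |NC| = 45.30 ✓; |CR| = 44.90 ✓.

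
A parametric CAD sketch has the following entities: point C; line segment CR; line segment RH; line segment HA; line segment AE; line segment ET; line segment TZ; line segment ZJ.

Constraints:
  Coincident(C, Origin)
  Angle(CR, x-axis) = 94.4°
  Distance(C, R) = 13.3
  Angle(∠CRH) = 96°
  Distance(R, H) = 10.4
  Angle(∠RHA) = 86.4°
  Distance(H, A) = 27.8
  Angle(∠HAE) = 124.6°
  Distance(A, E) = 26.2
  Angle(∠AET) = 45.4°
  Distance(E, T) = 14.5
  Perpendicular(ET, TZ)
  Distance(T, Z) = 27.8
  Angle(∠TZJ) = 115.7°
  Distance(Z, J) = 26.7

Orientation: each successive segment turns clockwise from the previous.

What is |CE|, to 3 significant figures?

30.6

C is at the origin; CR runs at 94.4° with length 13.3, so R = (-1.02, 13.3). ∠CRH = 96.0° gives RH at 10.4° from the x-axis; with |RH| = 10.4, H = (9.21, 15.1). ∠RHA = 86.4° gives HA at -83.2° from the x-axis; with |HA| = 27.8, A = (12.5, -12.5). ∠HAE = 124.6° gives AE at -139° from the x-axis; with |AE| = 26.2, E = (-7.15, -29.8). Then |CE| = |E − C| = 30.6.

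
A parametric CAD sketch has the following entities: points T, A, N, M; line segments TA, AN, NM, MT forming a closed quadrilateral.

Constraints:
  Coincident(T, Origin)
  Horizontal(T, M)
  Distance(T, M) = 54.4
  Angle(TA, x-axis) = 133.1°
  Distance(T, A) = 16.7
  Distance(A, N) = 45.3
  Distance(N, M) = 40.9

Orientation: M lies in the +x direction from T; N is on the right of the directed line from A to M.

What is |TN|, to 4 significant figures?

28.60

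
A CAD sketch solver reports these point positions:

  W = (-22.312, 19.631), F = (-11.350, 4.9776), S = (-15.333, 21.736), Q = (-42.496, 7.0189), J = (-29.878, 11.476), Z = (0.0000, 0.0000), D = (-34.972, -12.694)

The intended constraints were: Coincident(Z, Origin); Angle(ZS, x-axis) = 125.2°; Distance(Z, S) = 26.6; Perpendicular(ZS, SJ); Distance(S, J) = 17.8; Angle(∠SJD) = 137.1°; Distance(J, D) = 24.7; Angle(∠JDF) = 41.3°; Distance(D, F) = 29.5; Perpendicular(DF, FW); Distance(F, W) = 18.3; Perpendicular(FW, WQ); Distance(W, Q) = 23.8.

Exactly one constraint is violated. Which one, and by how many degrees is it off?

Perpendicular(FW, WQ) — off by 4.80°.

Z = (0.00, 0.00) ✓; ZS at 125.2° ✓; |ZS| = 26.60 ✓; ∠(ZS, SJ) = 90.00° ✓; |SJ| = 17.80 ✓; ∠SJD = 137.1° ✓; |JD| = 24.70 ✓; ∠JDF = 41.30° ✓; |DF| = 29.50 ✓; ∠(DF, FW) = 90.00° ✓; |FW| = 18.30 ✓; ∠(FW, WQ) = 85.20° ✗; |WQ| = 23.80 ✓.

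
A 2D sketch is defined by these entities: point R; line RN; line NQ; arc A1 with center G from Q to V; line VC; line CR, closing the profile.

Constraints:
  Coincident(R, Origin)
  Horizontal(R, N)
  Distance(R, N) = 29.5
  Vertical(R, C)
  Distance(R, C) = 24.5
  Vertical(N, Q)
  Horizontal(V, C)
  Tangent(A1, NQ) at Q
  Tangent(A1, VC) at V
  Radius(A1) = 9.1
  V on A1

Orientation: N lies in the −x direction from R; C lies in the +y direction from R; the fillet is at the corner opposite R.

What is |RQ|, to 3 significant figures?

33.3

R is at the origin; R and N share the same y with |RN| = 29.5 and N on the −x side, so N = (-29.5, 0.00). R and C share the same x with |RC| = 24.5 and C on the +y side, so C = (0.00, 24.5). The virtual corner opposite R is at (-29.5, 24.5). The tangent condition forces GQ to be normal to NQ and since A1 is tangent to VC there, GV ⟂ VC, with radius 9.1, so the center G sits 9.1 in from both sides at G = (-20.4, 15.4). That places the tangent points at Q = (-29.5, 15.4) on NQ and V = (-20.4, 24.5) on VC. Then |RQ| = |Q − R| = 33.3.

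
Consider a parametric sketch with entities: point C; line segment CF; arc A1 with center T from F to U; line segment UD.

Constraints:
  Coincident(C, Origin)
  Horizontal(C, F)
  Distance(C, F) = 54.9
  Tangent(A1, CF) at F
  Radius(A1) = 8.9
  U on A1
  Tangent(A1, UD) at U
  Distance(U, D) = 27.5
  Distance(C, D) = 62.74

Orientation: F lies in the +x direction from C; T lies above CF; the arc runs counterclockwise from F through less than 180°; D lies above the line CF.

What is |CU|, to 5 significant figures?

64.148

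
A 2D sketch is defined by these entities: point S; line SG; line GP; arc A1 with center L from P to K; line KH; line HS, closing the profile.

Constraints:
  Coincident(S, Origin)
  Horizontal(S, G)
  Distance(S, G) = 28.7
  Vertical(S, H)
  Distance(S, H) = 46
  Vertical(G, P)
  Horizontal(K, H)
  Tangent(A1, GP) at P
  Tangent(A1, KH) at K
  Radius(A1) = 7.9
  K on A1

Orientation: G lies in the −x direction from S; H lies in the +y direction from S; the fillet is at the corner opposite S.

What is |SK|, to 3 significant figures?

50.5

S is at the origin; SG is horizontal with |SG| = 28.7 and G on the −x side, so G = (-28.7, 0.00). S and H share the same x with |SH| = 46.0 and H on the +y side, so H = (0.00, 46.0). The virtual corner opposite S is at (-28.7, 46.0). A1 meets GP tangentially, so LP is at right angles to GP and since A1 is tangent to KH there, LK ⟂ KH, with radius 7.9, so the center L sits 7.9 in from both sides at L = (-20.8, 38.1). That places the tangent points at P = (-28.7, 38.1) on GP and K = (-20.8, 46.0) on KH. Then |SK| = |K − S| = 50.5.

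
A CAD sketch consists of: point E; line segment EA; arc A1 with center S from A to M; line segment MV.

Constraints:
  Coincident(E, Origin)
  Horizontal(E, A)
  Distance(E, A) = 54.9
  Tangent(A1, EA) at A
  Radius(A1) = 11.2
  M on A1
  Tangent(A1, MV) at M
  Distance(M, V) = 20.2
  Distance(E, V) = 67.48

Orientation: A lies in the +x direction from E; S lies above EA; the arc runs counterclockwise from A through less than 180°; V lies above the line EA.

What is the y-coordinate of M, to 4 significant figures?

15.15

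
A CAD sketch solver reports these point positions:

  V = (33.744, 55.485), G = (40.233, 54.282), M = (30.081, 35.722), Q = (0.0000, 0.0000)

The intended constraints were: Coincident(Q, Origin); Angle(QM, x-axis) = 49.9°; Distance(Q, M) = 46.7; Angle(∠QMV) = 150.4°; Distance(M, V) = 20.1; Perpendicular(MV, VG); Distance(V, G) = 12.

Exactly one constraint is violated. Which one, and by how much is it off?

Distance(V, G) = 12 — off by 5.40.

Q = (0.00, 0.00) ✓; QM at 49.90° ✓; |QM| = 46.70 ✓; ∠QMV = 150.4° ✓; |MV| = 20.10 ✓; ∠(MV, VG) = 90.00° ✓; |VG| = 6.600 ✗.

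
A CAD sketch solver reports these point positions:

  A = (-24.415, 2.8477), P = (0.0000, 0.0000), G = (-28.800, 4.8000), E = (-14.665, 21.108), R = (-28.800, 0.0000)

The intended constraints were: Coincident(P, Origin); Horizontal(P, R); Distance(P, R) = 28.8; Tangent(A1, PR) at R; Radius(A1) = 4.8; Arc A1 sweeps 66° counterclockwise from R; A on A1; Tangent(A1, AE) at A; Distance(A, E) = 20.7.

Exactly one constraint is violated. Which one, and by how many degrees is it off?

Tangent(A1, AE) at A — off by 4.10°.

P = (0.00, 0.00) ✓; P.y = 0.00, R.y = 0.00 ✓; |PR| = 28.80 ✓; ∠(GR, RP) = 90.00° ✓; |GR| = 4.800 ✓; bearing(G→A) − bearing(G→R) = 66.00° ✓; |GA| = 4.800 ✓; ∠(GA, AE) = 94.10° ✗; |AE| = 20.70 ✓.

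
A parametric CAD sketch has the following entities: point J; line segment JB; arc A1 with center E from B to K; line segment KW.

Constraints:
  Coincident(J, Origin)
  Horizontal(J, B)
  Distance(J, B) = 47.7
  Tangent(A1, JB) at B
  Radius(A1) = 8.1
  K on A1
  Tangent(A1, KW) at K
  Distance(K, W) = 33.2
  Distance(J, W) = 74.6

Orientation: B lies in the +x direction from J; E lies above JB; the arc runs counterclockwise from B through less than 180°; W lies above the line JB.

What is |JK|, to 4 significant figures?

55.84

J is at the origin; J and B share the same y with |JB| = 47.7 and B on the +x side, so B = (47.70, 0.000). The tangent condition forces EB to be normal to JB, so E = B + (0, 8.1) = (47.70, 8.100). Since EK ⟂ KW (tangency), |EW| = √(8.1² + 33.2²) = 34.17 regardless of where K sits on A1. So W lies on both circle(J, 74.6) and circle(E, 34.17); the above-JB intersection is W = (64.17, 38.04). K is the foot of the tangent from W: K = (55.52, 5.989).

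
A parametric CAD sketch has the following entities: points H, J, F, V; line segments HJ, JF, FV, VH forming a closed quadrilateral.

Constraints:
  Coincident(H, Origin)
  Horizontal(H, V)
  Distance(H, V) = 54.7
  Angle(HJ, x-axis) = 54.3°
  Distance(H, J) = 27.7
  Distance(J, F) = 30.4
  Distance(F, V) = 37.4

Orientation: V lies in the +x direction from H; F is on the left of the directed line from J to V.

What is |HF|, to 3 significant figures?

56.3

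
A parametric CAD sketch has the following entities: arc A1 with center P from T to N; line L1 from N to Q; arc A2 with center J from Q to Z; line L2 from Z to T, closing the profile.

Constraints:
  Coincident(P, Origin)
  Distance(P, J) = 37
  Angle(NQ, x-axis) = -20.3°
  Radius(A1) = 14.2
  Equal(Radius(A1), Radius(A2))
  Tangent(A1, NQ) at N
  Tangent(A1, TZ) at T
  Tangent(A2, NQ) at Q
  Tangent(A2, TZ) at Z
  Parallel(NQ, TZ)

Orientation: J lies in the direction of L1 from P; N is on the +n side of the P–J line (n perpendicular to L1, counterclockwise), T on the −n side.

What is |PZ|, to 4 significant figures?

39.63

The slot axis is L1's direction at -20.3°, so u = (cos -20.3°, sin -20.3°) = (0.9379, -0.3469) and n = (−sin -20.3°, cos -20.3°) = (0.3469, 0.9379). P is at the origin and J lies 37.0 along u from P, so J = 37.0·u = (34.70, -12.84). Tangency of A1 to both parallel lines with radius 14.2 puts N and T at P ± 14.2·n: N = (4.926, 13.32), T = (-4.926, -13.32). Equal radii place Q and Z the same way about J: Q = J + 14.2·n = (39.63, 0.4814), Z = J − 14.2·n = (29.78, -26.15). Then |PZ| = |Z − P| = 39.63.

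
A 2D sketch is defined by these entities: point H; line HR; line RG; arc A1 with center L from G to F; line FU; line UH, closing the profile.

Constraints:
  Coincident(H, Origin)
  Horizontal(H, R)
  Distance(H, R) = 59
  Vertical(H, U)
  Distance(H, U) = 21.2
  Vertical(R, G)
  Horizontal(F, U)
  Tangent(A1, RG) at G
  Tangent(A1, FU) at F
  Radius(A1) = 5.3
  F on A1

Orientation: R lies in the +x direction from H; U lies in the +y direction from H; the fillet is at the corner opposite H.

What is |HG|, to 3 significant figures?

61.1

The virtual corner opposite H is at (59.0, 21.2). A1 meets RG tangentially, so LG is at right angles to RG and A1 meets FU tangentially, so LF is at right angles to FU, with radius 5.3, so the center L sits 5.3 in from both sides at L = (53.7, 15.9). That places the tangent points at G = (59.0, 15.9) on RG and F = (53.7, 21.2) on FU. Then |HG| = |G − H| = 61.1.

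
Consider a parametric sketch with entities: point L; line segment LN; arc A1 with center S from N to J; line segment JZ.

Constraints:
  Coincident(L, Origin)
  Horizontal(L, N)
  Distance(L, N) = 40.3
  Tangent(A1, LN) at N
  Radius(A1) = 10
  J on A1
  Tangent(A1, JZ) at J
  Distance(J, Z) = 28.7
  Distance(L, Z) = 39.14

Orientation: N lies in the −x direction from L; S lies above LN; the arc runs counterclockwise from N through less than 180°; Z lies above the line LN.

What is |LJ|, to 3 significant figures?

31.6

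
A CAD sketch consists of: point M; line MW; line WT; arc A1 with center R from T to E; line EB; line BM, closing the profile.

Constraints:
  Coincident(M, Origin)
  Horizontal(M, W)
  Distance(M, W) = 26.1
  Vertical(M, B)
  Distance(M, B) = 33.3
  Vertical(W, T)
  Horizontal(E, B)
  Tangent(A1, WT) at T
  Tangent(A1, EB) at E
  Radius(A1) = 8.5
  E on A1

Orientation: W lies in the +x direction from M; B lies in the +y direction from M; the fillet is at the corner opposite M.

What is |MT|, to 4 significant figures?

36.00

M is at the origin; M and W share the same y with |MW| = 26.1 and W on the +x side, so W = (26.10, 0.000). MB is vertical with |MB| = 33.3 and B on the +y side, so B = (0.000, 33.30). The virtual corner opposite M is at (26.10, 33.30). A1 meets WT tangentially, so RT is at right angles to WT and A1 meets EB tangentially, so RE is at right angles to EB, with radius 8.5, so the center R sits 8.5 in from both sides at R = (17.60, 24.80). That places the tangent points at T = (26.10, 24.80) on WT and E = (17.60, 33.30) on EB. Then |MT| = |T − M| = 36.00.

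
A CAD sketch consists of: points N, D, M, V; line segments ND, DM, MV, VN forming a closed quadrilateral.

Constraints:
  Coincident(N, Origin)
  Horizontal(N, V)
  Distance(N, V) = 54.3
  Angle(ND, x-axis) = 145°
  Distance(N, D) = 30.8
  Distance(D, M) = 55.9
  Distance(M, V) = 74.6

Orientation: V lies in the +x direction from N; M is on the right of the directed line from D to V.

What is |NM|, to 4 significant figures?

37.93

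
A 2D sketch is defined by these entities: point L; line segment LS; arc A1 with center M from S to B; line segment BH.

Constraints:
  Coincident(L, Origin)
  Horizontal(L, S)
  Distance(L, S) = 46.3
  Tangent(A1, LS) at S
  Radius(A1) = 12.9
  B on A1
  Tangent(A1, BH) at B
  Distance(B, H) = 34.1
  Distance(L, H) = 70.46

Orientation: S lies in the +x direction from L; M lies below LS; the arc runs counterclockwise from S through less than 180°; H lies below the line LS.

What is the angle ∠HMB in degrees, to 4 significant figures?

69.28°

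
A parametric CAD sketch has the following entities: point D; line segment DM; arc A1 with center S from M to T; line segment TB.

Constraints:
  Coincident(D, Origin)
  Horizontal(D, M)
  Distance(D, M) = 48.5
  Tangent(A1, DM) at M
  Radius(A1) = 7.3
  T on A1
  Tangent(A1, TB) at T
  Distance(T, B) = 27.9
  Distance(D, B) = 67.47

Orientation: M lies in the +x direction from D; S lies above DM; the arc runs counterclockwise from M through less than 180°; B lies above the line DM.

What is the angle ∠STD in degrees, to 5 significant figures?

11.357°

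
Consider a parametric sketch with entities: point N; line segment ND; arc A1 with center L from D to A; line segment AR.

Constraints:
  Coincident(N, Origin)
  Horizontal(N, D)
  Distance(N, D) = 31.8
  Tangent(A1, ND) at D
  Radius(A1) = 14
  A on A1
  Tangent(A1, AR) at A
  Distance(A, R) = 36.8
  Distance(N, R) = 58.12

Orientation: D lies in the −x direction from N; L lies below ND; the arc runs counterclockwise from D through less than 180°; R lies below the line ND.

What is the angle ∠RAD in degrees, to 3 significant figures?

119°

N is at the origin; N and D share the same y with |ND| = 31.8 and D on the −x side, so D = (-31.8, 0.00). Tangency of A1 to ND means the radius LD is perpendicular to ND, so L = D + (0, -14) = (-31.8, -14.0). Since LA ⟂ AR (tangency), |LR| = √(14.0² + 36.8²) = 39.4 regardless of where A sits on A1. So R lies on both circle(N, 58.12) and circle(L, 39.4); the below-ND intersection is R = (-24.5, -52.7). A is the foot of the tangent from R: A = (-43.7, -21.3).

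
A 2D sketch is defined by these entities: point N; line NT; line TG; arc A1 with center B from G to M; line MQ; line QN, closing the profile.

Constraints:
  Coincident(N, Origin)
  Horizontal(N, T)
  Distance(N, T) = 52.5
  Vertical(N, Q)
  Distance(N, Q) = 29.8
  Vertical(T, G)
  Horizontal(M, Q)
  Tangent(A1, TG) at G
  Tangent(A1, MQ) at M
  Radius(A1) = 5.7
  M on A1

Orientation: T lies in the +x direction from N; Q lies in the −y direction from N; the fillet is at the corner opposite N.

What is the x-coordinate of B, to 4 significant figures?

46.80

N is at the origin; N and T share the same y with |NT| = 52.5 and T on the +x side, so T = (52.50, 0.000). NQ is vertical with |NQ| = 29.8 and Q on the −y side, so Q = (0.000, -29.80). The virtual corner opposite N is at (52.50, -29.80). Since A1 is tangent to TG there, BG ⟂ TG and tangency of A1 to MQ means the radius BM is perpendicular to MQ, with radius 5.7, so the center B sits 5.7 in from both sides at B = (46.80, -24.10). So B.x = 46.80.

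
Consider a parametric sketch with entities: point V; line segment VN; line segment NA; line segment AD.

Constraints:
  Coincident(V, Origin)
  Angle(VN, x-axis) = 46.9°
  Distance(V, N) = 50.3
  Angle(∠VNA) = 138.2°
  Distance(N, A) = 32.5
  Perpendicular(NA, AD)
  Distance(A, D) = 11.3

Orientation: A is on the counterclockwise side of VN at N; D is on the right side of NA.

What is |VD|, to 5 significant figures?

83.121

V is at the origin; VN runs at 46.9° with length 50.3, so N = 50.3·(cos 46.9°, sin 46.9°) = (34.369, 36.727). ∠VNA = 138.2°, so NA runs at 46.9° + (180° − 138.2°) = 88.700° from the x-axis; with |NA| = 32.5, A = N + 32.5·(cos 88.700°, sin 88.700°) = (35.106, 69.219). NA is perpendicular to AD; with |AD| = 11.3 on the right of NA, D = A + 11.3·(0.99974, -0.022687) = (46.403, 68.962). Then |VD| = |D − V| = 83.121.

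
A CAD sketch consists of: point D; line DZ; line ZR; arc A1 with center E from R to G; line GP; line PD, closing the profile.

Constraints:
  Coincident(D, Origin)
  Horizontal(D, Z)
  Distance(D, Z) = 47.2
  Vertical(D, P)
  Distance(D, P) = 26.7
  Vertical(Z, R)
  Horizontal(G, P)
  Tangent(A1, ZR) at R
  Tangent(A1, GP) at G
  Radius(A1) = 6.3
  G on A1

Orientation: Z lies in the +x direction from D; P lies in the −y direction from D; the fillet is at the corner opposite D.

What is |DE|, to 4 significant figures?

45.71

D and P share the same x with |DP| = 26.7 and P on the −y side, so P = (0.000, -26.70). The virtual corner opposite D is at (47.20, -26.70). A1 meets ZR tangentially, so ER is at right angles to ZR and tangency of A1 to GP means the radius EG is perpendicular to GP, with radius 6.3, so the center E sits 6.3 in from both sides at E = (40.90, -20.40). Then |DE| = |E − D| = 45.71.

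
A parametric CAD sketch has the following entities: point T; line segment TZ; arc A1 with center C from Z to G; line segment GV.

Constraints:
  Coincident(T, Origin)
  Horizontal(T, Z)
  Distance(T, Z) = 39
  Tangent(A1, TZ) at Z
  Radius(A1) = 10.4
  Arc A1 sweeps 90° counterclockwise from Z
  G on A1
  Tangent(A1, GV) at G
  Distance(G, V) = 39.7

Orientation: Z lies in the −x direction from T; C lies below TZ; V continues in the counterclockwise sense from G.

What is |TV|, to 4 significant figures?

70.36

T is at the origin; T and Z share the same y with |TZ| = 39.0 and Z on the −x side, so Z = (-39.00, 0.000). A1 meets TZ tangentially, so CZ is at right angles to TZ, so C = Z + (0, -10.4) = (-39.00, -10.40). On A1, Z sits at bearing 90° from C; a 90° counterclockwise sweep puts G at bearing 180°, so G = C + 10.4·(cos 180°, sin 180°) = (-49.40, -10.40). The tangent condition forces CG to be normal to GV, so GV runs along (−sin 180°, cos 180°); with |GV| = 39.7, V = (-49.40, -50.10). Then |TV| = |V − T| = 70.36.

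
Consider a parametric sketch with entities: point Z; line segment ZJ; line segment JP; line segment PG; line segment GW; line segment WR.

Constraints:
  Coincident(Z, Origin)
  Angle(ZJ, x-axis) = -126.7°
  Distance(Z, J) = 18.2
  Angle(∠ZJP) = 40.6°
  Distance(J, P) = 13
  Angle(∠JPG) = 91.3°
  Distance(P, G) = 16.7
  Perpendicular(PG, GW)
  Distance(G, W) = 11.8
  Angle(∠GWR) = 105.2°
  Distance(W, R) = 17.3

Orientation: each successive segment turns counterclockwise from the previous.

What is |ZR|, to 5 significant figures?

20.631

Z is at the origin; ZJ runs at -126.7° with length 18.2, so J = (-10.877, -14.592). ∠ZJP = 40.6° gives JP at 12.700° from the x-axis; with |JP| = 13.0, P = (1.8052, -11.734). ∠JPG = 91.3° gives PG at 101.40° from the x-axis; with |PG| = 16.7, G = (-1.4957, 4.6362). The perpendicularity gives GW at right angles to PG, so GW runs at -168.60°; with |GW| = 11.8, W = (-13.063, 2.3039). ∠GWR = 105.2° gives WR at -93.800° from the x-axis; with |WR| = 17.3, R = (-14.209, -14.958). Then |ZR| = |R − Z| = 20.631.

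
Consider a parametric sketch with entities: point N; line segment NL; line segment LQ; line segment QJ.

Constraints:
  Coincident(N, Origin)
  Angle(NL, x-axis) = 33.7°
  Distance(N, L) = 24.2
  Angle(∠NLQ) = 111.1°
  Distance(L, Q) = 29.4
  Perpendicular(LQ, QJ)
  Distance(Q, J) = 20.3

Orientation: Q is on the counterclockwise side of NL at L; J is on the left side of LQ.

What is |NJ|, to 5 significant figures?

38.180

∠NLQ = 111.1°, so LQ runs at 33.7° + (180° − 111.1°) = 102.60° from the x-axis; with |LQ| = 29.4, Q = L + 29.4·(cos 102.60°, sin 102.60°) = (13.720, 42.119). LQ is perpendicular to QJ; with |QJ| = 20.3 on the left of LQ, J = Q + 20.3·(-0.97592, -0.21814) = (-6.0912, 37.691). Then |NJ| = |J − N| = 38.180.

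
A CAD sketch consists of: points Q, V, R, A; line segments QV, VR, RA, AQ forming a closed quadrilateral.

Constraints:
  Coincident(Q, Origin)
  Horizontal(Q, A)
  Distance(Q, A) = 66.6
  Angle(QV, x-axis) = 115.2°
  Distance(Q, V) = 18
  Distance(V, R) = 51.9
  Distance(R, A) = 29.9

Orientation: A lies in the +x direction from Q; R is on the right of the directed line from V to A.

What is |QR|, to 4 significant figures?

38.87

Checks: |VR| = 51.90 ✓; |RA| = 29.90 ✓.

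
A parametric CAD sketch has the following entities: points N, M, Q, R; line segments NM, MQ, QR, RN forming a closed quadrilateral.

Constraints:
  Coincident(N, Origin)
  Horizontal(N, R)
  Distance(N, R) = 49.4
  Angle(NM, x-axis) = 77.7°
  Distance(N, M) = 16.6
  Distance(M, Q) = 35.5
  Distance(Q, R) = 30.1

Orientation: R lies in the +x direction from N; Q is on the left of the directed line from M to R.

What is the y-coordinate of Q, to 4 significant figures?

27.51

N is at the origin; N and R share the same y with |NR| = 49.4 and R in +x, so R = (49.4, 0). NM runs at 77.7° with |NM| = 16.6, so M = (3.536, 16.22). Q is determined by |MQ| = 35.5 and |QR| = 30.1 together: it lies at the intersection of circle(M, 35.5) and circle(R, 30.1). With |MR| = 48.65, the foot of the radical line on MR is 27.96 from M and the perpendicular offset is √(35.5² − 27.96²) = 21.87. Taking the left-of-MR solution: Q = (37.19, 27.51).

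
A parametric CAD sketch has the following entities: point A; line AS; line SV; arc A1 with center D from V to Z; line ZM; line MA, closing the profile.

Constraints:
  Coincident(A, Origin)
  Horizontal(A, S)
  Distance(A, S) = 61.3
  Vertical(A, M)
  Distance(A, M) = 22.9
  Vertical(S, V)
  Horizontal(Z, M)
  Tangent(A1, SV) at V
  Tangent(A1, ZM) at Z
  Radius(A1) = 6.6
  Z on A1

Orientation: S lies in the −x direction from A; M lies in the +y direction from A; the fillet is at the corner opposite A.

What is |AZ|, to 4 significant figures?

59.30

A is at the origin; A and S share the same y with |AS| = 61.3 and S on the −x side, so S = (-61.30, 0.000). AM is vertical with |AM| = 22.9 and M on the +y side, so M = (0.000, 22.90). The virtual corner opposite A is at (-61.30, 22.90). Tangency of A1 to SV means the radius DV is perpendicular to SV and the tangent condition forces DZ to be normal to ZM, with radius 6.6, so the center D sits 6.6 in from both sides at D = (-54.70, 16.30). That places the tangent points at V = (-61.30, 16.30) on SV and Z = (-54.70, 22.90) on ZM. Then |AZ| = |Z − A| = 59.30.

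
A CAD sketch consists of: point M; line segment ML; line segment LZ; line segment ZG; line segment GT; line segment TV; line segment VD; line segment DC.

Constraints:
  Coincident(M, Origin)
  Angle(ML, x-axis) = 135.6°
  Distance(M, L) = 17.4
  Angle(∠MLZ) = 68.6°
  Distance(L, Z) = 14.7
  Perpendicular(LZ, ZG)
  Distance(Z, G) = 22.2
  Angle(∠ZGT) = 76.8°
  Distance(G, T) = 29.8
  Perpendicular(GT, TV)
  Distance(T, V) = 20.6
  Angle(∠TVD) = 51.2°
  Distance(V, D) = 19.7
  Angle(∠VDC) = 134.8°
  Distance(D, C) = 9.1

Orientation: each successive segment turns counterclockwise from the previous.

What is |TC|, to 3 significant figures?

16.3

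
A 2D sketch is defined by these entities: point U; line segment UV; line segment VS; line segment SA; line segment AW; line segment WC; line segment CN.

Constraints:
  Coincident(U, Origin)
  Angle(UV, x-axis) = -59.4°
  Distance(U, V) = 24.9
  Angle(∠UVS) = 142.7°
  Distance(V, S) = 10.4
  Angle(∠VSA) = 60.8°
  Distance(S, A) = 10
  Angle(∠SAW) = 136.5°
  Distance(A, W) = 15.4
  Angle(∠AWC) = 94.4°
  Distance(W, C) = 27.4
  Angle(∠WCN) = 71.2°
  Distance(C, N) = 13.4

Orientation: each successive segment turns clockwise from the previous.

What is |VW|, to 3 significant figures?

16.2

∠VSA = 60.8° gives SA at 144° from the x-axis; with |SA| = 10.0, A = (3.36, -25.9). ∠SAW = 136.5° gives AW at 101° from the x-axis; with |AW| = 15.4, W = (0.528, -10.8). Then |VW| = |W − V| = 16.2.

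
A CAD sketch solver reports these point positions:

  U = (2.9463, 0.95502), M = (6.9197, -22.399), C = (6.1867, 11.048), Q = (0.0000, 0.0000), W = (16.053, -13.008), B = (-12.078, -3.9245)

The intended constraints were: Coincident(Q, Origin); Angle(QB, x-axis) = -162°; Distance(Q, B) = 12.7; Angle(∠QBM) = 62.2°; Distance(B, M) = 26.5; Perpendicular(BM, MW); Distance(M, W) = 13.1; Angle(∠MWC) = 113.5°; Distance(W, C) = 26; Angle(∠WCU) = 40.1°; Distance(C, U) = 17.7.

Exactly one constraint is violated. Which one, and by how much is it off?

Distance(C, U) = 17.7 — off by 7.10.

Q = (0.00, 0.00) ✓; QB at -162.0° ✓; |QB| = 12.70 ✓; ∠QBM = 62.20° ✓; |BM| = 26.50 ✓; ∠(BM, MW) = 90.00° ✓; |MW| = 13.10 ✓; ∠MWC = 113.5° ✓; |WC| = 26.00 ✓; ∠WCU = 40.10° ✓; |CU| = 10.60 ✗.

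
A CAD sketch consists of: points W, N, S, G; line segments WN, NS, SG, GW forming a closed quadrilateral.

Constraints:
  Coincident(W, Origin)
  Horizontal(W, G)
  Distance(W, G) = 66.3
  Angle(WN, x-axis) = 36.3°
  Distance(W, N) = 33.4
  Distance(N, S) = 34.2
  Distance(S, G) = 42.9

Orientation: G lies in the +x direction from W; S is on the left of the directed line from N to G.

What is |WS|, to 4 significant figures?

67.59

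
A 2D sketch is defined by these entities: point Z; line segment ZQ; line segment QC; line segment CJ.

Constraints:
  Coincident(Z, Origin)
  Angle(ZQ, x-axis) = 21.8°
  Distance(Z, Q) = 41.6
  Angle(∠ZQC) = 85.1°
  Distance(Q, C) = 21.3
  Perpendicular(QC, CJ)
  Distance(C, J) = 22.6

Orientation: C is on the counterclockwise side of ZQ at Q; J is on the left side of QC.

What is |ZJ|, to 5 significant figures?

25.888

Z is at the origin; ZQ runs at 21.8° with length 41.6, so Q = 41.6·(cos 21.8°, sin 21.8°) = (38.625, 15.449). ∠ZQC = 85.1°, so QC runs at 21.8° + (180° − 85.1°) = 116.70° from the x-axis; with |QC| = 21.3, C = Q + 21.3·(cos 116.70°, sin 116.70°) = (29.055, 34.478). QC ⟂ CJ; with |CJ| = 22.6 on the left of QC, J = C + 22.6·(-0.89337, -0.44932) = (8.8643, 24.323). Then |ZJ| = |J − Z| = 25.888.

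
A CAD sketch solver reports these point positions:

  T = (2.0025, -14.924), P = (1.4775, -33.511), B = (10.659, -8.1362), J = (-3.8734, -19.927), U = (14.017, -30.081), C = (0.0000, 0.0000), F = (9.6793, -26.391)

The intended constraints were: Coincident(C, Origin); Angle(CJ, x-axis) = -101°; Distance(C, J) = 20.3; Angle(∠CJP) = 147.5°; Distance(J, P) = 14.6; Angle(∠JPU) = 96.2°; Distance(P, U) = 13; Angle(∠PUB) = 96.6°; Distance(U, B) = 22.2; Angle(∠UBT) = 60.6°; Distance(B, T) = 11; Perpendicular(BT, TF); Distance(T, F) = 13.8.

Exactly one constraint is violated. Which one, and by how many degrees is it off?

Perpendicular(BT, TF) — off by 4.30°.

C = (0.00, 0.00) ✓; CJ at -101.0° ✓; |CJ| = 20.30 ✓; ∠CJP = 147.5° ✓; |JP| = 14.60 ✓; ∠JPU = 96.20° ✓; |PU| = 13.00 ✓; ∠PUB = 96.60° ✓; |UB| = 22.20 ✓; ∠UBT = 60.60° ✓; |BT| = 11.00 ✓; ∠(BT, TF) = 85.70° ✗; |TF| = 13.80 ✓.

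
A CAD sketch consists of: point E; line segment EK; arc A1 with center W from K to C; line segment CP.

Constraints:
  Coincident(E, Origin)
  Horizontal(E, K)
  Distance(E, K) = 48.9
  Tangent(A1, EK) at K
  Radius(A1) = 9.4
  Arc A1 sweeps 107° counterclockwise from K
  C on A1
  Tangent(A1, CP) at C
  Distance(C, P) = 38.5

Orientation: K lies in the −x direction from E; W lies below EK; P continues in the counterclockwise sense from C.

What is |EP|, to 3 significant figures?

67.6

On A1, K sits at bearing 90° from W; a 107° counterclockwise sweep puts C at bearing 197°, so C = W + 9.4·(cos 197°, sin 197°) = (-57.9, -12.1). The tangent condition forces WC to be normal to CP, so CP runs along (−sin 197°, cos 197°); with |CP| = 38.5, P = (-46.6, -49.0). Then |EP| = |P − E| = 67.6.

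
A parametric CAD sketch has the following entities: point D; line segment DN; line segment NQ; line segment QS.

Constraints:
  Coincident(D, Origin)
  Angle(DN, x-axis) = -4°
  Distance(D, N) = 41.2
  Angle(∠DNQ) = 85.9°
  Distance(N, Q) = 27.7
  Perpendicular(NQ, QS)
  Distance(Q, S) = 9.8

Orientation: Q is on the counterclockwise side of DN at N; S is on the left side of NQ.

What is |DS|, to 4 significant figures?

39.90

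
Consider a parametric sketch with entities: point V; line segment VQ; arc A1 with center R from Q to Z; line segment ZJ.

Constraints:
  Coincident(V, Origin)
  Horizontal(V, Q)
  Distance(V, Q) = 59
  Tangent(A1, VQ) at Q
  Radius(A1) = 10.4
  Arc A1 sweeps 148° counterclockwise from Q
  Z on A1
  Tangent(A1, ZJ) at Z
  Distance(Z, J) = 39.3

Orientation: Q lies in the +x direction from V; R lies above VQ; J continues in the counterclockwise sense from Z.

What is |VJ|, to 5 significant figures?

50.754

On A1, Q sits at bearing -90° from R; a 148° counterclockwise sweep puts Z at bearing 58°, so Z = R + 10.4·(cos 58°, sin 58°) = (64.511, 19.220). Tangency of A1 to ZJ means the radius RZ is perpendicular to ZJ, so ZJ runs along (−sin 58°, cos 58°); with |ZJ| = 39.3, J = (31.183, 40.046). Then |VJ| = |J − V| = 50.754.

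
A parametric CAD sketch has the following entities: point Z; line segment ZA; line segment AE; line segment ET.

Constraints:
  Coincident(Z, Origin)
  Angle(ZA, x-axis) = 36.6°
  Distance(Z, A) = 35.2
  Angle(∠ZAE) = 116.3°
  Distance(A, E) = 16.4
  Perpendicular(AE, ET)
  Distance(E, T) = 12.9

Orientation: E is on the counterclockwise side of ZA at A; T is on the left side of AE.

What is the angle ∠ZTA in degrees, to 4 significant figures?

68.43°

∠ZAE = 116.3°, so AE runs at 36.6° + (180° − 116.3°) = 100.3° from the x-axis; with |AE| = 16.4, E = A + 16.4·(cos 100.3°, sin 100.3°) = (25.33, 37.12). The perpendicularity gives ET at right angles to AE; with |ET| = 12.9 on the left of AE, T = E + 12.9·(-0.9839, -0.1788) = (12.63, 34.82). Then cos ∠ZTA = TZ·TA / (|TZ||TA|), giving 68.43°.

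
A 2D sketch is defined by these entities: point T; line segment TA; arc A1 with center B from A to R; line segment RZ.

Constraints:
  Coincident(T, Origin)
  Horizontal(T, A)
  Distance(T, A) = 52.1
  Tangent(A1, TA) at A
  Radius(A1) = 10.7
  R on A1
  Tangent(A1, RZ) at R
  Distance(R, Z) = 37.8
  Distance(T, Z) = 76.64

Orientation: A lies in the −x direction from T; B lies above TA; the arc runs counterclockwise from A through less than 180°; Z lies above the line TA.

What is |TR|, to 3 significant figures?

45.1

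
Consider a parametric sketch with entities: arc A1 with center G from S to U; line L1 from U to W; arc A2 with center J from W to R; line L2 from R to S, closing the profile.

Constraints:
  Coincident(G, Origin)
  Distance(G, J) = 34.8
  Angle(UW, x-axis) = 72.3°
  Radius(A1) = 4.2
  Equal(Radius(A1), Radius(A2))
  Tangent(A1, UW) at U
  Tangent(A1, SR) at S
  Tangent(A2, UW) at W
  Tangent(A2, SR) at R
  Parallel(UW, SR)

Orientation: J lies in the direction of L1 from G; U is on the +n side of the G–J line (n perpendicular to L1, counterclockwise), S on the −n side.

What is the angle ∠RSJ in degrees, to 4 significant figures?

6.882°

The slot axis is L1's direction at 72.3°, so u = (cos 72.3°, sin 72.3°) = (0.3040, 0.9527) and n = (−sin 72.3°, cos 72.3°) = (-0.9527, 0.3040). G is at the origin and J lies 34.8 along u from G, so J = 34.8·u = (10.58, 33.15). Tangency of A1 to both parallel lines with radius 4.2 puts U and S at G ± 4.2·n: U = (-4.001, 1.277), S = (4.001, -1.277). Equal radii place W and R the same way about J: W = J + 4.2·n = (6.579, 34.43), R = J − 4.2·n = (14.58, 31.88). Then cos ∠RSJ = SR·SJ / (|SR||SJ|), giving 6.882°.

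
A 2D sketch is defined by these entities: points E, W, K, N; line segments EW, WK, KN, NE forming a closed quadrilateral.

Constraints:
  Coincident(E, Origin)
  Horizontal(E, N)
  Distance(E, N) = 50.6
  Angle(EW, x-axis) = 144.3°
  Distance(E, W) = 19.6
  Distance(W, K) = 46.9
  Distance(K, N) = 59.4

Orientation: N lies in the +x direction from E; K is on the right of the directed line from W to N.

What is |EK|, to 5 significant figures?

32.391

Checks: |WK| = 46.90 ✓; |KN| = 59.40 ✓.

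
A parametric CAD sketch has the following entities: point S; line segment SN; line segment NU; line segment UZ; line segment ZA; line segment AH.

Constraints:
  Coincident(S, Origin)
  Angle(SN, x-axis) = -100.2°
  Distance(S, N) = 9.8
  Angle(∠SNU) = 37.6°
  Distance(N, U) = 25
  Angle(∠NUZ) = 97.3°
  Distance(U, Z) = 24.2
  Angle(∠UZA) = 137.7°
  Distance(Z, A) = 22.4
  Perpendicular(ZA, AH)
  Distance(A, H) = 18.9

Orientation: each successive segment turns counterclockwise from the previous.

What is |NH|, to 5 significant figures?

31.513

∠UZA = 137.7° gives ZA at 167.20° from the x-axis; with |ZA| = 22.4, A = (-18.905, 31.958). ZA is perpendicular to AH, so AH runs at -102.80°; with |AH| = 18.9, H = (-23.092, 13.528). Then |NH| = |H − N| = 31.513.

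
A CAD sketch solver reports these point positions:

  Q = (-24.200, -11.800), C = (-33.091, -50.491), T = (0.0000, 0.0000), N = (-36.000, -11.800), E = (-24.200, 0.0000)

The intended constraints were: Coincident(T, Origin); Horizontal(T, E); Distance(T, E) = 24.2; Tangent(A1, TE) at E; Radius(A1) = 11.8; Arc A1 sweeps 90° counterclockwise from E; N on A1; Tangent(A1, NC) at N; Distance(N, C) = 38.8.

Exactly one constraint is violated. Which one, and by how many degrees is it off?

Tangent(A1, NC) at N — off by 4.30°.

T = (0.00, 0.00) ✓; T.y = 0.00, E.y = 0.00 ✓; |TE| = 24.20 ✓; ∠(QE, ET) = 90.00° ✓; |QE| = 11.80 ✓; bearing(Q→N) − bearing(Q→E) = 90.00° ✓; |QN| = 11.80 ✓; ∠(QN, NC) = 85.70° ✗; |NC| = 38.80 ✓.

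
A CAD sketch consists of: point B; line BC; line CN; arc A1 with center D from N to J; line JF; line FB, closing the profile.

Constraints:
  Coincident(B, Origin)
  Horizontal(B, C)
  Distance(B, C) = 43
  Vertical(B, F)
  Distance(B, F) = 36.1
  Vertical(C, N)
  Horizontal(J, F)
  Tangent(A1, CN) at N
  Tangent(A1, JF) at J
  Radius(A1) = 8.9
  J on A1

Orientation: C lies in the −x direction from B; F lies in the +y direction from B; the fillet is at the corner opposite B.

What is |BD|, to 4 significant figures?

43.62

B is at the origin; BC is horizontal with |BC| = 43.0 and C on the −x side, so C = (-43.00, 0.000). BF is vertical with |BF| = 36.1 and F on the +y side, so F = (0.000, 36.10). The virtual corner opposite B is at (-43.00, 36.10). The tangent condition forces DN to be normal to CN and A1 meets JF tangentially, so DJ is at right angles to JF, with radius 8.9, so the center D sits 8.9 in from both sides at D = (-34.10, 27.20). Then |BD| = |D − B| = 43.62.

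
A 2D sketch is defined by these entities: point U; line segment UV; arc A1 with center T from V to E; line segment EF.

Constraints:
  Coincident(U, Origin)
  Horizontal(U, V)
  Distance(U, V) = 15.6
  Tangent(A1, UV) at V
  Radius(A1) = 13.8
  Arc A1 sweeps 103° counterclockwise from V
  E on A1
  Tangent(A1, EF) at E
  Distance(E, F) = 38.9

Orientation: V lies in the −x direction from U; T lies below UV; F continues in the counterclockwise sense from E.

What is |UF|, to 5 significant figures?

58.444

U is at the origin; UV is horizontal with |UV| = 15.6 and V on the −x side, so V = (-15.600, 0.0000). The tangent condition forces TV to be normal to UV, so T = V + (0, -13.8) = (-15.600, -13.800). On A1, V sits at bearing 90° from T; a 103° counterclockwise sweep puts E at bearing 193°, so E = T + 13.8·(cos 193°, sin 193°) = (-29.046, -16.904). A1 meets EF tangentially, so TE is at right angles to EF, so EF runs along (−sin 193°, cos 193°); with |EF| = 38.9, F = (-20.296, -54.807). Then |UF| = |F − U| = 58.444.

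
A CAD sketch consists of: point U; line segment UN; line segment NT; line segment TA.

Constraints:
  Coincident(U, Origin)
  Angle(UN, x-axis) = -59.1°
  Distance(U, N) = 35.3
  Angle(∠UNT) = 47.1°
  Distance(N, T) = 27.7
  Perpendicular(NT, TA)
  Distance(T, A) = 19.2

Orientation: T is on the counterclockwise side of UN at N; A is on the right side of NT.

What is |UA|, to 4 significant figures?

45.21

U is at the origin; UN runs at -59.1° with length 35.3, so N = 35.3·(cos -59.1°, sin -59.1°) = (18.13, -30.29). ∠UNT = 47.1°, so NT runs at -59.1° + (180° − 47.1°) = 73.80° from the x-axis; with |NT| = 27.7, T = N + 27.7·(cos 73.80°, sin 73.80°) = (25.86, -3.690). NT ⟂ TA; with |TA| = 19.2 on the right of NT, A = T + 19.2·(0.9603, -0.2790) = (44.29, -9.046). Then |UA| = |A − U| = 45.21.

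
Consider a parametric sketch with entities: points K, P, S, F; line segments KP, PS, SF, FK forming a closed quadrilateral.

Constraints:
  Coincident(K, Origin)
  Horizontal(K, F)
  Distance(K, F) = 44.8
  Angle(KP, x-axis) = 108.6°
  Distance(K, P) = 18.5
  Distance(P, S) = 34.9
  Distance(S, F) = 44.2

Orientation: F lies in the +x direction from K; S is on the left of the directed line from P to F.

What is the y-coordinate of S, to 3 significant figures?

38.1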